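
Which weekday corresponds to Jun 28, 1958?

Doomsday rule: the anchor day for the 1900s is Wednesday. For year 58: 58÷12 = 4 r 10, and 10÷4 = 2, so 4+10+2 = 16.
Wednesday + 16 ≡ Friday — that's 1958's doomsday.
In June the doomsday date is Jun 6.
Jun 28 is 22 days after Jun 6; 22 mod 7 = 1, so Friday + 1 = Saturday.

Saturday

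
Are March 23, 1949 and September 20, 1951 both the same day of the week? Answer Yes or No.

From Mar 23, 1949 to Sep 20, 1951 is 911 days.
911 mod 7 = 1, so they are different weekdays.
(Mar 23, 1949 is a Wednesday; Sep 20, 1951 is a Thursday.)

No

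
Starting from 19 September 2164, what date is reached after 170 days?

Sep has 30 days: +12 → Oct 1, 2164 (158 left).
Oct has 31 days: +31 → Nov 1, 2164 (127 left).
Nov has 30 days: +30 → Dec 1, 2164 (97 left).
Dec has 31 days: +31 → Jan 1, 2165 (66 left).
Jan has 31 days: +31 → Feb 1, 2165 (35 left).
Feb has 28 days: +28 → Mar 1, 2165 (7 left).
+7 → Mar 8, 2165.

March 8, 2165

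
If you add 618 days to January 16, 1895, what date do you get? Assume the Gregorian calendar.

September 25, 1896

+365 (one year) → Jan 16, 1896 (253 left).
Jan has 31 days: +16 → Feb 1, 1896 (237 left).
Feb has 29 days: +29 → Mar 1, 1896 (208 left).
Mar has 31 days: +31 → Apr 1, 1896 (177 left).
Apr has 30 days: +30 → May 1, 1896 (147 left).
May has 31 days: +31 → Jun 1, 1896 (116 left).
Jun has 30 days: +30 → Jul 1, 1896 (86 left).
Jul has 31 days: +31 → Aug 1, 1896 (55 left).
Aug has 31 days: +31 → Sep 1, 1896 (24 left).
+24 → Sep 25, 1896.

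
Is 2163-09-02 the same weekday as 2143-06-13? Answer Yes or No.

From Jun 13, 2143 to Sep 2, 2163 is 7386 days.
7386 mod 7 = 1, so they are different weekdays.
(Jun 13, 2143 is a Thursday; Sep 2, 2163 is a Friday.)

No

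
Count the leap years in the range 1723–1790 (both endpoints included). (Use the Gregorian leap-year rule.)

17

Multiples of 4 in [1723,1790]: 17.
Of those, multiples of 100: 0 (not leap unless ÷400).
Multiples of 400: 0.
Leap years = 17 − 0 + 0 = 17.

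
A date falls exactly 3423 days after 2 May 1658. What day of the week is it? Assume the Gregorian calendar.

May 2, 1658 is a Thursday.
3423 mod 7 = 0, so 3423 days after a Thursday is Thursday + 0 = Thursday.

Thursday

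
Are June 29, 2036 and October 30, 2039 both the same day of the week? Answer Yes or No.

From Jun 29, 2036 to Oct 30, 2039 is 1218 days.
1218 mod 7 = 0, so they are the same weekday.
(Jun 29, 2036 is a Sunday; Oct 30, 2039 is a Sunday.)

Yes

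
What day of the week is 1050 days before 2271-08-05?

Saturday

First find the weekday of Aug 5, 2271. Doomsday rule: the anchor day for the 2200s is Friday. For year 71: 71÷12 = 5 r 11, and 11÷4 = 2, so 5+11+2 = 18.
Friday + 18 ≡ Tuesday — that's 2271's doomsday.
In August the doomsday date is Aug 8.
Aug 5 is 3 days before Aug 8; 3 mod 7 = 3, so Tuesday − 3 = Saturday.
1050 mod 7 = 0, so 1050 days before a Saturday is Saturday − 0 = Saturday.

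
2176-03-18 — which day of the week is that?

Monday

Doomsday rule: the anchor day for the 2100s is Sunday. For year 76: 76÷12 = 6 r 4, and 4÷4 = 1, so 6+4+1 = 11.
Sunday + 11 ≡ Thursday — that's 2176's doomsday.
In March the doomsday date is Mar 14.
Mar 18 is 4 days after Mar 14; 4 mod 7 = 4, so Thursday + 4 = Monday.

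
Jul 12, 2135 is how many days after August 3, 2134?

Aug 3, 2134 → Sep 3, 2134: 31 days (August has 31).
Sep 3, 2134 → Oct 3, 2134: 30 days (September has 30).
Oct 3, 2134 → Nov 3, 2134: 31 days (October has 31).
Nov 3, 2134 → Dec 3, 2134: 30 days (November has 30).
Dec 3, 2134 → Jan 3, 2135: 31 days (December has 31).
Jan 3, 2135 → Feb 3, 2135: 31 days (January has 31).
Feb 3, 2135 → Mar 3, 2135: 28 days (February has 28).
Mar 3, 2135 → Apr 3, 2135: 31 days (March has 31).
Apr 3, 2135 → May 3, 2135: 30 days (April has 30).
May 3, 2135 → Jun 3, 2135: 31 days (May has 31).
Jun 3, 2135 → Jul 3, 2135: 30 days (June has 30).
Jul 3, 2135 → Jul 12, 2135: 9 days.
Total: 343 days.

343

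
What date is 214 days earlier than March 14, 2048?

−14 → Feb 29, 2048 (end of Feb, 29 days; 200 left).
−29 → Jan 31, 2048 (end of Jan, 31 days; 171 left).
−31 → Dec 31, 2047 (end of Dec, 31 days; 140 left).
−31 → Nov 30, 2047 (end of Nov, 30 days; 109 left).
−30 → Oct 31, 2047 (end of Oct, 31 days; 79 left).
−31 → Sep 30, 2047 (end of Sep, 30 days; 48 left).
−30 → Aug 31, 2047 (end of Aug, 31 days; 18 left).
−18 → Aug 13, 2047.

August 13, 2047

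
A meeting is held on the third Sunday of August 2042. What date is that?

August 17, 2042

August 1, 2042 is a Friday.
The first Sunday is therefore August 3 (2 days later).
The third Sunday is 3 + 2×7 = August 17.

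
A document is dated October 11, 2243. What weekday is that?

Wednesday

Doomsday rule: the anchor day for the 2200s is Friday. For year 43: 43÷12 = 3 r 7, and 7÷4 = 1, so 3+7+1 = 11.
Friday + 11 ≡ Tuesday — that's 2243's doomsday.
In October the doomsday date is Oct 10.
Oct 11 is 1 day after Oct 10; 1 mod 7 = 1, so Tuesday + 1 = Wednesday.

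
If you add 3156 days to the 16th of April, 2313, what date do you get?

+365 (one year) → Apr 16, 2314 (2791 left).
+365 (one year) → Apr 16, 2315 (2426 left).
+366 (one year; includes Feb 29, 2316) → Apr 16, 2316 (2060 left).
+365 (one year) → Apr 16, 2317 (1695 left).
+365 (one year) → Apr 16, 2318 (1330 left).
+365 (one year) → Apr 16, 2319 (965 left).
+366 (one year; includes Feb 29, 2320) → Apr 16, 2320 (599 left).
+365 (one year) → Apr 16, 2321 (234 left).
Apr has 30 days: +15 → May 1, 2321 (219 left).
May has 31 days: +31 → Jun 1, 2321 (188 left).
Jun has 30 days: +30 → Jul 1, 2321 (158 left).
Jul has 31 days: +31 → Aug 1, 2321 (127 left).
Aug has 31 days: +31 → Sep 1, 2321 (96 left).
Sep has 30 days: +30 → Oct 1, 2321 (66 left).
Oct has 31 days: +31 → Nov 1, 2321 (35 left).
Nov has 30 days: +30 → Dec 1, 2321 (5 left).
+5 → Dec 6, 2321.

December 6, 2321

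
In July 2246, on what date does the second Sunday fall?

July 1, 2246 is a Wednesday.
The first Sunday is therefore July 5 (4 days later).
The second Sunday is 5 + 1×7 = July 12.

July 12, 2246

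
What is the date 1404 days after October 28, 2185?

+365 (one year) → Oct 28, 2186 (1039 left).
+365 (one year) → Oct 28, 2187 (674 left).
+366 (one year; includes Feb 29, 2188) → Oct 28, 2188 (308 left).
Oct has 31 days: +4 → Nov 1, 2188 (304 left).
Nov has 30 days: +30 → Dec 1, 2188 (274 left).
Dec has 31 days: +31 → Jan 1, 2189 (243 left).
Jan has 31 days: +31 → Feb 1, 2189 (212 left).
Feb has 28 days: +28 → Mar 1, 2189 (184 left).
Mar has 31 days: +31 → Apr 1, 2189 (153 left).
Apr has 30 days: +30 → May 1, 2189 (123 left).
May has 31 days: +31 → Jun 1, 2189 (92 left).
Jun has 30 days: +30 → Jul 1, 2189 (62 left).
Jul has 31 days: +31 → Aug 1, 2189 (31 left).
Aug has 31 days: +31 → Sep 1, 2189 (0 left).

September 1, 2189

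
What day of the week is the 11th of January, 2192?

Doomsday rule: the anchor day for the 2100s is Sunday. For year 92: 92÷12 = 7 r 8, and 8÷4 = 2, so 7+8+2 = 17.
Sunday + 17 ≡ Wednesday — that's 2192's doomsday.
In January the doomsday date is Jan 4 (2192 is a leap year (divisible by 4)).
Jan 11 is 7 days after Jan 4; 7 mod 7 = 0, so Wednesday + 0 = Wednesday.

Wednesday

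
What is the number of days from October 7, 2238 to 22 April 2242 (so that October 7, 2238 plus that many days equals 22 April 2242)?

1293

Oct 7, 2238 → Oct 7, 2239: 365 days.
Oct 7, 2239 → Oct 7, 2240: 366 days (Feb 29, 2240 is in that span).
Oct 7, 2240 → Oct 7, 2241: 365 days.
Oct 7, 2241 → Nov 7, 2241: 31 days (October has 31).
Nov 7, 2241 → Dec 7, 2241: 30 days (November has 30).
Dec 7, 2241 → Jan 7, 2242: 31 days (December has 31).
Jan 7, 2242 → Feb 7, 2242: 31 days (January has 31).
Feb 7, 2242 → Mar 7, 2242: 28 days (February has 28).
Mar 7, 2242 → Apr 7, 2242: 31 days (March has 31).
Apr 7, 2242 → Apr 22, 2242: 15 days.
Total: 1293 days.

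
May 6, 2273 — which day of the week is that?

Tuesday

Doomsday rule: the anchor day for the 2200s is Friday. For year 73: 73÷12 = 6 r 1, and 1÷4 = 0, so 6+1+0 = 7.
Friday + 7 ≡ Friday — that's 2273's doomsday.
In May the doomsday date is May 9.
May 6 is 3 days before May 9; 3 mod 7 = 3, so Friday − 3 = Tuesday.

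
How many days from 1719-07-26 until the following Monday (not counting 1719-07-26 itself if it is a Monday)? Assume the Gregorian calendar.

Jul 26, 1719 is a Wednesday.
From Wednesday to the next Monday is 5 days.

5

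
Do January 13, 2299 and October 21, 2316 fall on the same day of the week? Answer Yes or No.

From Jan 13, 2299 to Oct 21, 2316 is 6490 days.
6490 mod 7 = 1, so they are different weekdays.
(Jan 13, 2299 is a Friday; Oct 21, 2316 is a Saturday.)

No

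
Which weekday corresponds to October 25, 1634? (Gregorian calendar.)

Doomsday rule: the anchor day for the 1600s is Tuesday. For year 34: 34÷12 = 2 r 10, and 10÷4 = 2, so 2+10+2 = 14.
Tuesday + 14 ≡ Tuesday — that's 1634's doomsday.
In October the doomsday date is Oct 10.
Oct 25 is 15 days after Oct 10; 15 mod 7 = 1, so Tuesday + 1 = Wednesday.

Wednesday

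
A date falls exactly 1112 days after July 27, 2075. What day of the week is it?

Friday

First find the weekday of Jul 27, 2075. Doomsday rule: the anchor day for the 2000s is Tuesday. For year 75: 75÷12 = 6 r 3, and 3÷4 = 0, so 6+3+0 = 9.
Tuesday + 9 ≡ Thursday — that's 2075's doomsday.
In July the doomsday date is Jul 11.
Jul 27 is 16 days after Jul 11; 16 mod 7 = 2, so Thursday + 2 = Saturday.
1112 mod 7 = 6, so 1112 days after a Saturday is Saturday + 6 = Friday.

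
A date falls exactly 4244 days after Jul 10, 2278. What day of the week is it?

First find the weekday of Jul 10, 2278. Doomsday rule: the anchor day for the 2200s is Friday. For year 78: 78÷12 = 6 r 6, and 6÷4 = 1, so 6+6+1 = 13.
Friday + 13 ≡ Thursday — that's 2278's doomsday.
In July the doomsday date is Jul 11.
Jul 10 is 1 day before Jul 11; 1 mod 7 = 1, so Thursday − 1 = Wednesday.
4244 mod 7 = 2, so 4244 days after a Wednesday is Wednesday + 2 = Friday.

Friday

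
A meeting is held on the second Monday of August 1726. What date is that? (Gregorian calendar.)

August 12, 1726

August 1, 1726 is a Thursday.
The first Monday is therefore August 5 (4 days later).
The second Monday is 5 + 1×7 = August 12.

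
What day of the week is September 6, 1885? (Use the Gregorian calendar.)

January 1, 1885 is a Thursday.
Jan 1, 1885 → Feb 1, 1885: 31 days (January has 31).
Feb 1, 1885 → Mar 1, 1885: 28 days (February has 28).
Mar 1, 1885 → Apr 1, 1885: 31 days (March has 31).
Apr 1, 1885 → May 1, 1885: 30 days (April has 30).
May 1, 1885 → Jun 1, 1885: 31 days (May has 31).
Jun 1, 1885 → Jul 1, 1885: 30 days (June has 30).
Jul 1, 1885 → Aug 1, 1885: 31 days (July has 31).
Aug 1, 1885 → Sep 1, 1885: 31 days (August has 31).
Sep 1, 1885 → Sep 6, 1885: 5 days.
Total: 248 days.
248 mod 7 = 3, so Thursday + 3 = Sunday.

Sunday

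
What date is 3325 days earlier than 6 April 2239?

−365 (one year) → Apr 6, 2238 (2960 left).
−365 (one year) → Apr 6, 2237 (2595 left).
−365 (one year) → Apr 6, 2236 (2230 left).
−366 (one year; includes Feb 29, 2236) → Apr 6, 2235 (1864 left).
−365 (one year) → Apr 6, 2234 (1499 left).
−365 (one year) → Apr 6, 2233 (1134 left).
−365 (one year) → Apr 6, 2232 (769 left).
−366 (one year; includes Feb 29, 2232) → Apr 6, 2231 (403 left).
−365 (one year) → Apr 6, 2230 (38 left).
−6 → Mar 31, 2230 (end of Mar, 31 days; 32 left).
−31 → Feb 28, 2230 (end of Feb, 28 days; 1 left).
−1 → Feb 27, 2230.

February 27, 2230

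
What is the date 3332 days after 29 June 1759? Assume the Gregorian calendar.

August 12, 1768

+366 (one year; includes Feb 29, 1760) → Jun 29, 1760 (2966 left).
+365 (one year) → Jun 29, 1761 (2601 left).
+365 (one year) → Jun 29, 1762 (2236 left).
+365 (one year) → Jun 29, 1763 (1871 left).
+366 (one year; includes Feb 29, 1764) → Jun 29, 1764 (1505 left).
+365 (one year) → Jun 29, 1765 (1140 left).
+365 (one year) → Jun 29, 1766 (775 left).
+365 (one year) → Jun 29, 1767 (410 left).
+366 (one year; includes Feb 29, 1768) → Jun 29, 1768 (44 left).
Jun has 30 days: +2 → Jul 1, 1768 (42 left).
Jul has 31 days: +31 → Aug 1, 1768 (11 left).
+11 → Aug 12, 1768.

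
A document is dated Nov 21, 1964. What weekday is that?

Saturday

Doomsday rule: the anchor day for the 1900s is Wednesday. For year 64: 64÷12 = 5 r 4, and 4÷4 = 1, so 5+4+1 = 10.
Wednesday + 10 ≡ Saturday — that's 1964's doomsday.
In November the doomsday date is Nov 7.
Nov 21 is 14 days after Nov 7; 14 mod 7 = 0, so Saturday + 0 = Saturday.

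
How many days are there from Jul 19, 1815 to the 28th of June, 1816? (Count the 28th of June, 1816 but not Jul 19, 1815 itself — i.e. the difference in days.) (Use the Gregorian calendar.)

Jul 19, 1815 → Aug 19, 1815: 31 days (July has 31).
Aug 19, 1815 → Sep 19, 1815: 31 days (August has 31).
Sep 19, 1815 → Oct 19, 1815: 30 days (September has 30).
Oct 19, 1815 → Nov 19, 1815: 31 days (October has 31).
Nov 19, 1815 → Dec 19, 1815: 30 days (November has 30).
Dec 19, 1815 → Jan 19, 1816: 31 days (December has 31).
Jan 19, 1816 → Feb 19, 1816: 31 days (January has 31).
Feb 19, 1816 → Mar 19, 1816: 29 days (February has 29).
Mar 19, 1816 → Apr 19, 1816: 31 days (March has 31).
Apr 19, 1816 → May 19, 1816: 30 days (April has 30).
May 19, 1816 → Jun 19, 1816: 31 days (May has 31).
Jun 19, 1816 → Jun 28, 1816: 9 days.
Total: 345 days.

345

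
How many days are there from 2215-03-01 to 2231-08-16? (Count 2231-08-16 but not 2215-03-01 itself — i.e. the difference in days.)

6012

Mar 1, 2215 → Mar 1, 2216: 366 days (Feb 29, 2216 is in that span).
Mar 1, 2216 → Mar 1, 2217: 365 days.
Mar 1, 2217 → Mar 1, 2218: 365 days.
Mar 1, 2218 → Mar 1, 2219: 365 days.
Mar 1, 2219 → Mar 1, 2220: 366 days (Feb 29, 2220 is in that span).
Mar 1, 2220 → Mar 1, 2221: 365 days.
Mar 1, 2221 → Mar 1, 2222: 365 days.
Mar 1, 2222 → Mar 1, 2223: 365 days.
Mar 1, 2223 → Mar 1, 2224: 366 days (Feb 29, 2224 is in that span).
Mar 1, 2224 → Mar 1, 2225: 365 days.
Mar 1, 2225 → Mar 1, 2226: 365 days.
Mar 1, 2226 → Mar 1, 2227: 365 days.
Mar 1, 2227 → Mar 1, 2228: 366 days (Feb 29, 2228 is in that span).
Mar 1, 2228 → Mar 1, 2229: 365 days.
Mar 1, 2229 → Mar 1, 2230: 365 days.
Mar 1, 2230 → Mar 1, 2231: 365 days.
Mar 1, 2231 → Apr 1, 2231: 31 days (March has 31).
Apr 1, 2231 → May 1, 2231: 30 days (April has 30).
May 1, 2231 → Jun 1, 2231: 31 days (May has 31).
Jun 1, 2231 → Jul 1, 2231: 30 days (June has 30).
Jul 1, 2231 → Aug 1, 2231: 31 days (July has 31).
Aug 1, 2231 → Aug 16, 2231: 15 days.
Total: 6012 days.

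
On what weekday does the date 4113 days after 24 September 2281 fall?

First find the weekday of Sep 24, 2281. Doomsday rule: the anchor day for the 2200s is Friday. For year 81: 81÷12 = 6 r 9, and 9÷4 = 2, so 6+9+2 = 17.
Friday + 17 ≡ Monday — that's 2281's doomsday.
In September the doomsday date is Sep 5.
Sep 24 is 19 days after Sep 5; 19 mod 7 = 5, so Monday + 5 = Saturday.
4113 mod 7 = 4, so 4113 days after a Saturday is Saturday + 4 = Wednesday.

Wednesday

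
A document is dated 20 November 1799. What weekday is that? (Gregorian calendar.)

Wednesday

Doomsday rule: the anchor day for the 1700s is Sunday. For year 99: 99÷12 = 8 r 3, and 3÷4 = 0, so 8+3+0 = 11.
Sunday + 11 ≡ Thursday — that's 1799's doomsday.
In November the doomsday date is Nov 7.
Nov 20 is 13 days after Nov 7; 13 mod 7 = 6, so Thursday + 6 = Wednesday.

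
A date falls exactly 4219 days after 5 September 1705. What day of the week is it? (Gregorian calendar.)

Thursday

First find the weekday of Sep 5, 1705. Doomsday rule: the anchor day for the 1700s is Sunday. For year 05: 5÷12 = 0 r 5, and 5÷4 = 1, so 0+5+1 = 6.
Sunday + 6 ≡ Saturday — that's 1705's doomsday.
In September the doomsday date is Sep 5.
Sep 5 is the doomsday itself: Saturday.
4219 mod 7 = 5, so 4219 days after a Saturday is Saturday + 5 = Thursday.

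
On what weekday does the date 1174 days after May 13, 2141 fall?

May 13, 2141 is a Saturday.
1174 mod 7 = 5, so 1174 days after a Saturday is Saturday + 5 = Thursday.

Thursday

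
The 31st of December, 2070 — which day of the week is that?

Wednesday

January 1, 2070 is a Wednesday.
Jan 1, 2070 → Feb 1, 2070: 31 days (January has 31).
Feb 1, 2070 → Mar 1, 2070: 28 days (February has 28).
Mar 1, 2070 → Apr 1, 2070: 31 days (March has 31).
Apr 1, 2070 → May 1, 2070: 30 days (April has 30).
May 1, 2070 → Jun 1, 2070: 31 days (May has 31).
Jun 1, 2070 → Jul 1, 2070: 30 days (June has 30).
Jul 1, 2070 → Aug 1, 2070: 31 days (July has 31).
Aug 1, 2070 → Sep 1, 2070: 31 days (August has 31).
Sep 1, 2070 → Oct 1, 2070: 30 days (September has 30).
Oct 1, 2070 → Nov 1, 2070: 31 days (October has 31).
Nov 1, 2070 → Dec 1, 2070: 30 days (November has 30).
Dec 1, 2070 → Dec 31, 2070: 30 days.
Total: 364 days.
364 mod 7 = 0, so Wednesday + 0 = Wednesday.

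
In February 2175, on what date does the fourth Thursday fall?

February 23, 2175

February 1, 2175 is a Wednesday.
The first Thursday is therefore February 2 (1 days later).
The fourth Thursday is 2 + 3×7 = February 23.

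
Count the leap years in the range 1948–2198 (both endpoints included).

62

Multiples of 4 in [1948,2198]: 63.
Of those, multiples of 100: 2 (not leap unless ÷400).
Multiples of 400: 1.
Leap years = 63 − 2 + 1 = 62.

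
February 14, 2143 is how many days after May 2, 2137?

2114

May 2, 2137 → May 2, 2138: 365 days.
May 2, 2138 → May 2, 2139: 365 days.
May 2, 2139 → May 2, 2140: 366 days (Feb 29, 2140 is in that span).
May 2, 2140 → May 2, 2141: 365 days.
May 2, 2141 → May 2, 2142: 365 days.
May 2, 2142 → Jun 2, 2142: 31 days (May has 31).
Jun 2, 2142 → Jul 2, 2142: 30 days (June has 30).
Jul 2, 2142 → Aug 2, 2142: 31 days (July has 31).
Aug 2, 2142 → Sep 2, 2142: 31 days (August has 31).
Sep 2, 2142 → Oct 2, 2142: 30 days (September has 30).
Oct 2, 2142 → Nov 2, 2142: 31 days (October has 31).
Nov 2, 2142 → Dec 2, 2142: 30 days (November has 30).
Dec 2, 2142 → Jan 2, 2143: 31 days (December has 31).
Jan 2, 2143 → Feb 2, 2143: 31 days (January has 31).
Feb 2, 2143 → Feb 14, 2143: 12 days.
Total: 2114 days.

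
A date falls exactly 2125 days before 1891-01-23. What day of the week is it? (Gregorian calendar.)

First find the weekday of Jan 23, 1891. Doomsday rule: the anchor day for the 1800s is Friday. For year 91: 91÷12 = 7 r 7, and 7÷4 = 1, so 7+7+1 = 15.
Friday + 15 ≡ Saturday — that's 1891's doomsday.
In January the doomsday date is Jan 3 (1891 is not a leap year).
Jan 23 is 20 days after Jan 3; 20 mod 7 = 6, so Saturday + 6 = Friday.
2125 mod 7 = 4, so 2125 days before a Friday is Friday − 4 = Monday.

Monday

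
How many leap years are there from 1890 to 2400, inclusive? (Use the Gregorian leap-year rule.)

Multiples of 4 in [1890,2400]: 128.
Of those, multiples of 100: 6 (not leap unless ÷400).
Multiples of 400: 2.
Leap years = 128 − 6 + 2 = 124.

124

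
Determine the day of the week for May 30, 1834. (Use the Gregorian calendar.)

Friday

January 1, 1834 is a Wednesday.
Jan 1, 1834 → Feb 1, 1834: 31 days (January has 31).
Feb 1, 1834 → Mar 1, 1834: 28 days (February has 28).
Mar 1, 1834 → Apr 1, 1834: 31 days (March has 31).
Apr 1, 1834 → May 1, 1834: 30 days (April has 30).
May 1, 1834 → May 30, 1834: 29 days.
Total: 149 days.
149 mod 7 = 2, so Wednesday + 2 = Friday.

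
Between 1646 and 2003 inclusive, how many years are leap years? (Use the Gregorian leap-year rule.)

Multiples of 4 in [1646,2003]: 89.
Of those, multiples of 100: 4 (not leap unless ÷400).
Multiples of 400: 1.
Leap years = 89 − 4 + 1 = 86.

86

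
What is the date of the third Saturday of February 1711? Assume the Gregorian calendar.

February 21, 1711

February 1, 1711 is a Sunday.
The first Saturday is therefore February 7 (6 days later).
The third Saturday is 7 + 2×7 = February 21.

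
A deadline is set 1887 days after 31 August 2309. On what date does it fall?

October 31, 2314

+365 (one year) → Aug 31, 2310 (1522 left).
+365 (one year) → Aug 31, 2311 (1157 left).
+366 (one year; includes Feb 29, 2312) → Aug 31, 2312 (791 left).
+365 (one year) → Aug 31, 2313 (426 left).
+365 (one year) → Aug 31, 2314 (61 left).
Aug has 31 days: +1 → Sep 1, 2314 (60 left).
Sep has 30 days: +30 → Oct 1, 2314 (30 left).
+30 → Oct 31, 2314.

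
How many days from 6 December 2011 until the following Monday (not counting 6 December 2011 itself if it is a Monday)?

Dec 6, 2011 is a Tuesday.
From Tuesday to the next Monday is 6 days.

6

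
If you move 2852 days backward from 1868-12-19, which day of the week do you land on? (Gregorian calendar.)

First find the weekday of Dec 19, 1868. Doomsday rule: the anchor day for the 1800s is Friday. For year 68: 68÷12 = 5 r 8, and 8÷4 = 2, so 5+8+2 = 15.
Friday + 15 ≡ Saturday — that's 1868's doomsday.
In December the doomsday date is Dec 12.
Dec 19 is 7 days after Dec 12; 7 mod 7 = 0, so Saturday + 0 = Saturday.
2852 mod 7 = 3, so 2852 days before a Saturday is Saturday − 3 = Wednesday.

Wednesday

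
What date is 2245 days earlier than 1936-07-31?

June 8, 1930

−366 (one year; includes Feb 29, 1936) → Jul 31, 1935 (1879 left).
−365 (one year) → Jul 31, 1934 (1514 left).
−365 (one year) → Jul 31, 1933 (1149 left).
−365 (one year) → Jul 31, 1932 (784 left).
−366 (one year; includes Feb 29, 1932) → Jul 31, 1931 (418 left).
−365 (one year) → Jul 31, 1930 (53 left).
−31 → Jun 30, 1930 (end of Jun, 30 days; 22 left).
−22 → Jun 8, 1930.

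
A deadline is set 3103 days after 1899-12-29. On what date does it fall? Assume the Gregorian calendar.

June 28, 1908

+365 (one year) → Dec 29, 1900 (2738 left).
+365 (one year) → Dec 29, 1901 (2373 left).
+365 (one year) → Dec 29, 1902 (2008 left).
+365 (one year) → Dec 29, 1903 (1643 left).
+366 (one year; includes Feb 29, 1904) → Dec 29, 1904 (1277 left).
+365 (one year) → Dec 29, 1905 (912 left).
+365 (one year) → Dec 29, 1906 (547 left).
+365 (one year) → Dec 29, 1907 (182 left).
Dec has 31 days: +3 → Jan 1, 1908 (179 left).
Jan has 31 days: +31 → Feb 1, 1908 (148 left).
Feb has 29 days: +29 → Mar 1, 1908 (119 left).
Mar has 31 days: +31 → Apr 1, 1908 (88 left).
Apr has 30 days: +30 → May 1, 1908 (58 left).
May has 31 days: +31 → Jun 1, 1908 (27 left).
+27 → Jun 28, 1908.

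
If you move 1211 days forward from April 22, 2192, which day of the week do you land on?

Sunday

First find the weekday of Apr 22, 2192. Doomsday rule: the anchor day for the 2100s is Sunday. For year 92: 92÷12 = 7 r 8, and 8÷4 = 2, so 7+8+2 = 17.
Sunday + 17 ≡ Wednesday — that's 2192's doomsday.
In April the doomsday date is Apr 4.
Apr 22 is 18 days after Apr 4; 18 mod 7 = 4, so Wednesday + 4 = Sunday.
1211 mod 7 = 0, so 1211 days after a Sunday is Sunday + 0 = Sunday.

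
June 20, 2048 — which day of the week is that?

Saturday

Doomsday rule: the anchor day for the 2000s is Tuesday. For year 48: 48÷12 = 4 r 0, and 0÷4 = 0, so 4+0+0 = 4.
Tuesday + 4 ≡ Saturday — that's 2048's doomsday.
In June the doomsday date is Jun 6.
Jun 20 is 14 days after Jun 6; 14 mod 7 = 0, so Saturday + 0 = Saturday.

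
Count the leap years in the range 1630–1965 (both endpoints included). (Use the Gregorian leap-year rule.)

Multiples of 4 in [1630,1965]: 84.
Of those, multiples of 100: 3 (not leap unless ÷400).
Multiples of 400: 0.
Leap years = 84 − 3 + 0 = 81.

81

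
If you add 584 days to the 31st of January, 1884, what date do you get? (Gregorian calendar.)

+366 (one year; includes Feb 29, 1884) → Jan 31, 1885 (218 left).
Jan has 31 days: +1 → Feb 1, 1885 (217 left).
Feb has 28 days: +28 → Mar 1, 1885 (189 left).
Mar has 31 days: +31 → Apr 1, 1885 (158 left).
Apr has 30 days: +30 → May 1, 1885 (128 left).
May has 31 days: +31 → Jun 1, 1885 (97 left).
Jun has 30 days: +30 → Jul 1, 1885 (67 left).
Jul has 31 days: +31 → Aug 1, 1885 (36 left).
Aug has 31 days: +31 → Sep 1, 1885 (5 left).
+5 → Sep 6, 1885.

September 6, 1885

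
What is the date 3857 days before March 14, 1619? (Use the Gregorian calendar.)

August 21, 1608

−365 (one year) → Mar 14, 1618 (3492 left).
−365 (one year) → Mar 14, 1617 (3127 left).
−365 (one year) → Mar 14, 1616 (2762 left).
−366 (one year; includes Feb 29, 1616) → Mar 14, 1615 (2396 left).
−365 (one year) → Mar 14, 1614 (2031 left).
−365 (one year) → Mar 14, 1613 (1666 left).
−365 (one year) → Mar 14, 1612 (1301 left).
−366 (one year; includes Feb 29, 1612) → Mar 14, 1611 (935 left).
−365 (one year) → Mar 14, 1610 (570 left).
−365 (one year) → Mar 14, 1609 (205 left).
−14 → Feb 28, 1609 (end of Feb, 28 days; 191 left).
−28 → Jan 31, 1609 (end of Jan, 31 days; 163 left).
−31 → Dec 31, 1608 (end of Dec, 31 days; 132 left).
−31 → Nov 30, 1608 (end of Nov, 30 days; 101 left).
−30 → Oct 31, 1608 (end of Oct, 31 days; 71 left).
−31 → Sep 30, 1608 (end of Sep, 30 days; 40 left).
−30 → Aug 31, 1608 (end of Aug, 31 days; 10 left).
−10 → Aug 21, 1608.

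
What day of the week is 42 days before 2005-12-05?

First find the weekday of Dec 5, 2005. Doomsday rule: the anchor day for the 2000s is Tuesday. For year 05: 5÷12 = 0 r 5, and 5÷4 = 1, so 0+5+1 = 6.
Tuesday + 6 ≡ Monday — that's 2005's doomsday.
In December the doomsday date is Dec 12.
Dec 5 is 7 days before Dec 12; 7 mod 7 = 0, so Monday − 0 = Monday.
42 mod 7 = 0, so 42 days before a Monday is Monday − 0 = Monday.

Monday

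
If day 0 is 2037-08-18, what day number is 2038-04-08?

Aug 18, 2037 → Sep 18, 2037: 31 days (August has 31).
Sep 18, 2037 → Oct 18, 2037: 30 days (September has 30).
Oct 18, 2037 → Nov 18, 2037: 31 days (October has 31).
Nov 18, 2037 → Dec 18, 2037: 30 days (November has 30).
Dec 18, 2037 → Jan 18, 2038: 31 days (December has 31).
Jan 18, 2038 → Feb 18, 2038: 31 days (January has 31).
Feb 18, 2038 → Mar 18, 2038: 28 days (February has 28).
Mar 18, 2038 → Apr 8, 2038: 21 days.
Total: 233 days.

233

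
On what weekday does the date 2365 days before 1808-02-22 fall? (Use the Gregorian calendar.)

First find the weekday of Feb 22, 1808. Doomsday rule: the anchor day for the 1800s is Friday. For year 08: 8÷12 = 0 r 8, and 8÷4 = 2, so 0+8+2 = 10.
Friday + 10 ≡ Monday — that's 1808's doomsday.
In February the doomsday date is Feb 29 (1808 is a leap year (divisible by 4)).
Feb 22 is 7 days before Feb 29; 7 mod 7 = 0, so Monday − 0 = Monday.
2365 mod 7 = 6, so 2365 days before a Monday is Monday − 6 = Tuesday.

Tuesday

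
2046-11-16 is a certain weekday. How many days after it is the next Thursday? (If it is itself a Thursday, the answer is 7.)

Nov 16, 2046 is a Friday.
From Friday to the next Thursday is 6 days.

6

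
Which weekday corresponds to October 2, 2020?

Friday

Doomsday rule: the anchor day for the 2000s is Tuesday. For year 20: 20÷12 = 1 r 8, and 8÷4 = 2, so 1+8+2 = 11.
Tuesday + 11 ≡ Saturday — that's 2020's doomsday.
In October the doomsday date is Oct 10.
Oct 2 is 8 days before Oct 10; 8 mod 7 = 1, so Saturday − 1 = Friday.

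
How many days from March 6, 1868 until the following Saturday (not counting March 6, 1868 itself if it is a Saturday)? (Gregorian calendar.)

1

Mar 6, 1868 is a Friday.
From Friday to the next Saturday is 1 day.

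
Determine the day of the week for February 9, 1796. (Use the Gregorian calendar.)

Doomsday rule: the anchor day for the 1700s is Sunday. For year 96: 96÷12 = 8 r 0, and 0÷4 = 0, so 8+0+0 = 8.
Sunday + 8 ≡ Monday — that's 1796's doomsday.
In February the doomsday date is Feb 29 (1796 is a leap year (divisible by 4)).
Feb 9 is 20 days before Feb 29; 20 mod 7 = 6, so Monday − 6 = Tuesday.

Tuesday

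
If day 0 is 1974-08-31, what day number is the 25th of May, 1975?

Aug 31, 1974 → Sep 30, 1974: 30 days (August has 31).
Sep 30, 1974 → Oct 30, 1974: 30 days (September has 30).
Oct 30, 1974 → Nov 30, 1974: 31 days (October has 31).
Nov 30, 1974 → Dec 30, 1974: 30 days (November has 30).
Dec 30, 1974 → Jan 30, 1975: 31 days (December has 31).
Jan 30, 1975 → Feb 28, 1975: 29 days (January has 31).
Feb 28, 1975 → Mar 28, 1975: 28 days (February has 28).
Mar 28, 1975 → Apr 28, 1975: 31 days (March has 31).
Apr 28, 1975 → May 25, 1975: 27 days.
Total: 267 days.

267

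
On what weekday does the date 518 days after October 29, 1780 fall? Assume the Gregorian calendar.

First find the weekday of Oct 29, 1780. Doomsday rule: the anchor day for the 1700s is Sunday. For year 80: 80÷12 = 6 r 8, and 8÷4 = 2, so 6+8+2 = 16.
Sunday + 16 ≡ Tuesday — that's 1780's doomsday.
In October the doomsday date is Oct 10.
Oct 29 is 19 days after Oct 10; 19 mod 7 = 5, so Tuesday + 5 = Sunday.
518 mod 7 = 0, so 518 days after a Sunday is Sunday + 0 = Sunday.

Sunday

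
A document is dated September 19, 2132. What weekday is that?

Friday

Doomsday rule: the anchor day for the 2100s is Sunday. For year 32: 32÷12 = 2 r 8, and 8÷4 = 2, so 2+8+2 = 12.
Sunday + 12 ≡ Friday — that's 2132's doomsday.
In September the doomsday date is Sep 5.
Sep 19 is 14 days after Sep 5; 14 mod 7 = 0, so Friday + 0 = Friday.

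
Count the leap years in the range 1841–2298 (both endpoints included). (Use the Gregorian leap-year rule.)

Multiples of 4 in [1841,2298]: 114.
Of those, multiples of 100: 4 (not leap unless ÷400).
Multiples of 400: 1.
Leap years = 114 − 4 + 1 = 111.

111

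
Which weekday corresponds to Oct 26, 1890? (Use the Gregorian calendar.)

Sunday

January 1, 1890 is a Wednesday.
Jan 1, 1890 → Feb 1, 1890: 31 days (January has 31).
Feb 1, 1890 → Mar 1, 1890: 28 days (February has 28).
Mar 1, 1890 → Apr 1, 1890: 31 days (March has 31).
Apr 1, 1890 → May 1, 1890: 30 days (April has 30).
May 1, 1890 → Jun 1, 1890: 31 days (May has 31).
Jun 1, 1890 → Jul 1, 1890: 30 days (June has 30).
Jul 1, 1890 → Aug 1, 1890: 31 days (July has 31).
Aug 1, 1890 → Sep 1, 1890: 31 days (August has 31).
Sep 1, 1890 → Oct 1, 1890: 30 days (September has 30).
Oct 1, 1890 → Oct 26, 1890: 25 days.
Total: 298 days.
298 mod 7 = 4, so Wednesday + 4 = Sunday.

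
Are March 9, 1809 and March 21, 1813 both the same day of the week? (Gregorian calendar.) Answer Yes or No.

From Mar 9, 1809 to Mar 21, 1813 is 1473 days.
1473 mod 7 = 3, so they are different weekdays.
(Mar 9, 1809 is a Thursday; Mar 21, 1813 is a Sunday.)

No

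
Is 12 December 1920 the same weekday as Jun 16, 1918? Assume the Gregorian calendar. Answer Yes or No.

Yes

From Jun 16, 1918 to Dec 12, 1920 is 910 days.
910 mod 7 = 0, so they are the same weekday.
(Jun 16, 1918 is a Sunday; Dec 12, 1920 is a Sunday.)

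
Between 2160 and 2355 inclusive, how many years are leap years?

Multiples of 4 in [2160,2355]: 49.
Of those, multiples of 100: 2 (not leap unless ÷400).
Multiples of 400: 0.
Leap years = 49 − 2 + 0 = 47.

47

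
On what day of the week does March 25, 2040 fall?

Doomsday rule: the anchor day for the 2000s is Tuesday. For year 40: 40÷12 = 3 r 4, and 4÷4 = 1, so 3+4+1 = 8.
Tuesday + 8 ≡ Wednesday — that's 2040's doomsday.
In March the doomsday date is Mar 14.
Mar 25 is 11 days after Mar 14; 11 mod 7 = 4, so Wednesday + 4 = Sunday.

Sunday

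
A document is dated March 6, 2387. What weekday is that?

Doomsday rule: the anchor day for the 2300s is Wednesday. For year 87: 87÷12 = 7 r 3, and 3÷4 = 0, so 7+3+0 = 10.
Wednesday + 10 ≡ Saturday — that's 2387's doomsday.
In March the doomsday date is Mar 14.
Mar 6 is 8 days before Mar 14; 8 mod 7 = 1, so Saturday − 1 = Friday.

Friday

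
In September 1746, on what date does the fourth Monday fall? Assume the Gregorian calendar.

September 1, 1746 is a Thursday.
The first Monday is therefore September 5 (4 days later).
The fourth Monday is 5 + 3×7 = September 26.

September 26, 1746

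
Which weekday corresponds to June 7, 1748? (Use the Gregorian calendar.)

Friday

Doomsday rule: the anchor day for the 1700s is Sunday. For year 48: 48÷12 = 4 r 0, and 0÷4 = 0, so 4+0+0 = 4.
Sunday + 4 ≡ Thursday — that's 1748's doomsday.
In June the doomsday date is Jun 6.
Jun 7 is 1 day after Jun 6; 1 mod 7 = 1, so Thursday + 1 = Friday.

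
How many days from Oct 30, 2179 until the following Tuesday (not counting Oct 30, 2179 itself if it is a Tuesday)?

3

Oct 30, 2179 is a Saturday.
From Saturday to the next Tuesday is 3 days.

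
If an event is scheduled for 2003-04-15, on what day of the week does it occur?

Doomsday rule: the anchor day for the 2000s is Tuesday. For year 03: 3÷12 = 0 r 3, and 3÷4 = 0, so 0+3+0 = 3.
Tuesday + 3 ≡ Friday — that's 2003's doomsday.
In April the doomsday date is Apr 4.
Apr 15 is 11 days after Apr 4; 11 mod 7 = 4, so Friday + 4 = Tuesday.

Tuesday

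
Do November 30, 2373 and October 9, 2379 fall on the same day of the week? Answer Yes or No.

From Nov 30, 2373 to Oct 9, 2379 is 2139 days.
2139 mod 7 = 4, so they are different weekdays.
(Nov 30, 2373 is a Friday; Oct 9, 2379 is a Tuesday.)

No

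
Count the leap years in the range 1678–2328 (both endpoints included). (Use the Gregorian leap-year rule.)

Multiples of 4 in [1678,2328]: 163.
Of those, multiples of 100: 7 (not leap unless ÷400).
Multiples of 400: 1.
Leap years = 163 − 7 + 1 = 157.

157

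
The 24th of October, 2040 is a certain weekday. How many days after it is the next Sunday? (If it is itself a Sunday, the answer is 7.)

4

Oct 24, 2040 is a Wednesday.
From Wednesday to the next Sunday is 4 days.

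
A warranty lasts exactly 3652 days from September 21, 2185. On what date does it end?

+365 (one year) → Sep 21, 2186 (3287 left).
+365 (one year) → Sep 21, 2187 (2922 left).
+366 (one year; includes Feb 29, 2188) → Sep 21, 2188 (2556 left).
+365 (one year) → Sep 21, 2189 (2191 left).
+365 (one year) → Sep 21, 2190 (1826 left).
+365 (one year) → Sep 21, 2191 (1461 left).
+366 (one year; includes Feb 29, 2192) → Sep 21, 2192 (1095 left).
+365 (one year) → Sep 21, 2193 (730 left).
+365 (one year) → Sep 21, 2194 (365 left).
Sep has 30 days: +10 → Oct 1, 2194 (355 left).
Oct has 31 days: +31 → Nov 1, 2194 (324 left).
Nov has 30 days: +30 → Dec 1, 2194 (294 left).
Dec has 31 days: +31 → Jan 1, 2195 (263 left).
Jan has 31 days: +31 → Feb 1, 2195 (232 left).
Feb has 28 days: +28 → Mar 1, 2195 (204 left).
Mar has 31 days: +31 → Apr 1, 2195 (173 left).
Apr has 30 days: +30 → May 1, 2195 (143 left).
May has 31 days: +31 → Jun 1, 2195 (112 left).
Jun has 30 days: +30 → Jul 1, 2195 (82 left).
Jul has 31 days: +31 → Aug 1, 2195 (51 left).
Aug has 31 days: +31 → Sep 1, 2195 (20 left).
+20 → Sep 21, 2195.

September 21, 2195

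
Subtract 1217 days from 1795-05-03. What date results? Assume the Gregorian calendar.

January 2, 1792

−365 (one year) → May 3, 1794 (852 left).
−365 (one year) → May 3, 1793 (487 left).
−365 (one year) → May 3, 1792 (122 left).
−3 → Apr 30, 1792 (end of Apr, 30 days; 119 left).
−30 → Mar 31, 1792 (end of Mar, 31 days; 89 left).
−31 → Feb 29, 1792 (end of Feb, 29 days; 58 left).
−29 → Jan 31, 1792 (end of Jan, 31 days; 29 left).
−29 → Jan 2, 1792.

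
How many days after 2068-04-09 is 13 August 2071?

Apr 9, 2068 → Apr 9, 2069: 365 days.
Apr 9, 2069 → Apr 9, 2070: 365 days.
Apr 9, 2070 → Apr 9, 2071: 365 days.
Apr 9, 2071 → May 9, 2071: 30 days (April has 30).
May 9, 2071 → Jun 9, 2071: 31 days (May has 31).
Jun 9, 2071 → Jul 9, 2071: 30 days (June has 30).
Jul 9, 2071 → Aug 9, 2071: 31 days (July has 31).
Aug 9, 2071 → Aug 13, 2071: 4 days.
Total: 1221 days.

1221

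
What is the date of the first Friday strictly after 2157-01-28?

February 4, 2157

Jan 28, 2157 is a Friday.
From Friday to the next Friday is 7 days.
Jan 28, 2157 + 7 = Feb 4, 2157.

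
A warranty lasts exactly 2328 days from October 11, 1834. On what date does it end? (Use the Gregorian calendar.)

February 24, 1841

+365 (one year) → Oct 11, 1835 (1963 left).
+366 (one year; includes Feb 29, 1836) → Oct 11, 1836 (1597 left).
+365 (one year) → Oct 11, 1837 (1232 left).
+365 (one year) → Oct 11, 1838 (867 left).
+365 (one year) → Oct 11, 1839 (502 left).
+366 (one year; includes Feb 29, 1840) → Oct 11, 1840 (136 left).
Oct has 31 days: +21 → Nov 1, 1840 (115 left).
Nov has 30 days: +30 → Dec 1, 1840 (85 left).
Dec has 31 days: +31 → Jan 1, 1841 (54 left).
Jan has 31 days: +31 → Feb 1, 1841 (23 left).
+23 → Feb 24, 1841.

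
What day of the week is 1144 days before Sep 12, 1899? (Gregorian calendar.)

Saturday

First find the weekday of Sep 12, 1899. Doomsday rule: the anchor day for the 1800s is Friday. For year 99: 99÷12 = 8 r 3, and 3÷4 = 0, so 8+3+0 = 11.
Friday + 11 ≡ Tuesday — that's 1899's doomsday.
In September the doomsday date is Sep 5.
Sep 12 is 7 days after Sep 5; 7 mod 7 = 0, so Tuesday + 0 = Tuesday.
1144 mod 7 = 3, so 1144 days before a Tuesday is Tuesday − 3 = Saturday.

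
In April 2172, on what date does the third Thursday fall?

April 16, 2172

April 1, 2172 is a Wednesday.
The first Thursday is therefore April 2 (1 days later).
The third Thursday is 2 + 2×7 = April 16.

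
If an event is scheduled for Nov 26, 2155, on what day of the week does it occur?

Doomsday rule: the anchor day for the 2100s is Sunday. For year 55: 55÷12 = 4 r 7, and 7÷4 = 1, so 4+7+1 = 12.
Sunday + 12 ≡ Friday — that's 2155's doomsday.
In November the doomsday date is Nov 7.
Nov 26 is 19 days after Nov 7; 19 mod 7 = 5, so Friday + 5 = Wednesday.

Wednesday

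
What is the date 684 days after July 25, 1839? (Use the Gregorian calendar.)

June 8, 1841

+366 (one year; includes Feb 29, 1840) → Jul 25, 1840 (318 left).
Jul has 31 days: +7 → Aug 1, 1840 (311 left).
Aug has 31 days: +31 → Sep 1, 1840 (280 left).
Sep has 30 days: +30 → Oct 1, 1840 (250 left).
Oct has 31 days: +31 → Nov 1, 1840 (219 left).
Nov has 30 days: +30 → Dec 1, 1840 (189 left).
Dec has 31 days: +31 → Jan 1, 1841 (158 left).
Jan has 31 days: +31 → Feb 1, 1841 (127 left).
Feb has 28 days: +28 → Mar 1, 1841 (99 left).
Mar has 31 days: +31 → Apr 1, 1841 (68 left).
Apr has 30 days: +30 → May 1, 1841 (38 left).
May has 31 days: +31 → Jun 1, 1841 (7 left).
+7 → Jun 8, 1841.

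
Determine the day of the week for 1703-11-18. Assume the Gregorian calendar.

Sunday

Doomsday rule: the anchor day for the 1700s is Sunday. For year 03: 3÷12 = 0 r 3, and 3÷4 = 0, so 0+3+0 = 3.
Sunday + 3 ≡ Wednesday — that's 1703's doomsday.
In November the doomsday date is Nov 7.
Nov 18 is 11 days after Nov 7; 11 mod 7 = 4, so Wednesday + 4 = Sunday.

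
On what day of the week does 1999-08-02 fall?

Doomsday rule: the anchor day for the 1900s is Wednesday. For year 99: 99÷12 = 8 r 3, and 3÷4 = 0, so 8+3+0 = 11.
Wednesday + 11 ≡ Sunday — that's 1999's doomsday.
In August the doomsday date is Aug 8.
Aug 2 is 6 days before Aug 8; 6 mod 7 = 6, so Sunday − 6 = Monday.

Monday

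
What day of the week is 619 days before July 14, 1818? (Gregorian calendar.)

First find the weekday of Jul 14, 1818. Doomsday rule: the anchor day for the 1800s is Friday. For year 18: 18÷12 = 1 r 6, and 6÷4 = 1, so 1+6+1 = 8.
Friday + 8 ≡ Saturday — that's 1818's doomsday.
In July the doomsday date is Jul 11.
Jul 14 is 3 days after Jul 11; 3 mod 7 = 3, so Saturday + 3 = Tuesday.
619 mod 7 = 3, so 619 days before a Tuesday is Tuesday − 3 = Saturday.

Saturday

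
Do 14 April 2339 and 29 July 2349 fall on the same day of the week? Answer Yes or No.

Yes

From Apr 14, 2339 to Jul 29, 2349 is 3759 days.
3759 mod 7 = 0, so they are the same weekday.
(Apr 14, 2339 is a Friday; Jul 29, 2349 is a Friday.)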